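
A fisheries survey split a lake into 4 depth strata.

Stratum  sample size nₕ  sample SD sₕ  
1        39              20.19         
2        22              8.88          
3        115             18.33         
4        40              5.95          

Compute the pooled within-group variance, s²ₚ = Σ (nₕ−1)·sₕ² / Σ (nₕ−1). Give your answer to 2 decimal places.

1: (39−1)·20.19² = 38·407.6361 = 15490.1718
2: (22−1)·8.88² = 21·78.8544 = 1655.9424
3: (115−1)·18.33² = 114·335.9889 = 38302.7346
4: (40−1)·5.95² = 39·35.4025 = 1380.6975
Numerator = 56829.5463; denominator = Σ(nₕ−1) = 212.
s²ₚ = 56829.5463/212 = 268.0639... → 268.06.

268.06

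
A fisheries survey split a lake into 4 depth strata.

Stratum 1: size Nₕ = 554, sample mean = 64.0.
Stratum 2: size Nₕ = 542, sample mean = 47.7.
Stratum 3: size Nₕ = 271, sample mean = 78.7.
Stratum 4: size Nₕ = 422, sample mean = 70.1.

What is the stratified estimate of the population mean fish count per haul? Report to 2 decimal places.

62.73

x̄_st = (Σ Nₕx̄ₕ) / (Σ Nₕ) = (554·64.0 + 542·47.7 + 271·78.7 + 422·70.1) / 1789
= 112219.3 / 1789 = 62.7274... → 62.73.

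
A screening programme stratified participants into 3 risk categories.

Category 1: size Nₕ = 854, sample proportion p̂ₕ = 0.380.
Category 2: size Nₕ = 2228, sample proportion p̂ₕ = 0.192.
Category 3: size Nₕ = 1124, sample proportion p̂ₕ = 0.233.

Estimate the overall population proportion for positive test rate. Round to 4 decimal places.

0.2411

Wₕ = Nₕ/N with N = 4206: 0.2030, 0.5297, 0.2672.
p̂_st = 0.2030·0.380 + 0.5297·0.192 + 0.2672·0.233 ≈ 0.241129... → 0.2411.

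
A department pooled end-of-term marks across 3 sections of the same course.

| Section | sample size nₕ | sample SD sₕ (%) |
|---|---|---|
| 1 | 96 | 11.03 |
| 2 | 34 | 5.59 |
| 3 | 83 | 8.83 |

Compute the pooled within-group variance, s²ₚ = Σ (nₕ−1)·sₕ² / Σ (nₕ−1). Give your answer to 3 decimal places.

1: (96−1)·11.03² = 95·121.6609 = 11557.7855
2: (34−1)·5.59² = 33·31.2481 = 1031.1873
3: (83−1)·8.83² = 82·77.9689 = 6393.4498
Numerator = 18982.4226; denominator = Σ(nₕ−1) = 210.
s²ₚ = 18982.4226/210 = 90.39249... → 90.392.

90.392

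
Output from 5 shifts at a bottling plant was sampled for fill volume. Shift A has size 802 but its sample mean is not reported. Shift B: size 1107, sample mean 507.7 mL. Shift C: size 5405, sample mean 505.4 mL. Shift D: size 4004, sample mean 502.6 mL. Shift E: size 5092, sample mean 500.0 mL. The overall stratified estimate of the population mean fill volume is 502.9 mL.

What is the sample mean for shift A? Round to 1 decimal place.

499.3

N = 802 + 1107 + 5405 + 4004 + 5092 = 16410.
Overall total = μ·N = 502.9·16410 = 8252589.
Subtract the known strata: 1107·507.7 + 5405·505.4 + 4004·502.6 + 5092·500.0 = 7852121.3.
Remaining total for shift A: 8252589 − 7852121.3 = 400467.7.
Divide by its size: 400467.7 / 802 = 499.336... → 499.3.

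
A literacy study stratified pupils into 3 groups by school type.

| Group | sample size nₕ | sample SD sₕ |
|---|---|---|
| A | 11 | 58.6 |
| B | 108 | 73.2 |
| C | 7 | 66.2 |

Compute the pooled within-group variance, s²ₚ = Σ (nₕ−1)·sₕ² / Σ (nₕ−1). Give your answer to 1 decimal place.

A: (11−1)·58.6² = 10·3433.96 = 34339.6
B: (108−1)·73.2² = 107·5358.24 = 573331.68
C: (7−1)·66.2² = 6·4382.44 = 26294.64
Numerator = 633965.92; denominator = Σ(nₕ−1) = 123.
s²ₚ = 633965.92/123 = 5154.194... → 5154.2.

5154.2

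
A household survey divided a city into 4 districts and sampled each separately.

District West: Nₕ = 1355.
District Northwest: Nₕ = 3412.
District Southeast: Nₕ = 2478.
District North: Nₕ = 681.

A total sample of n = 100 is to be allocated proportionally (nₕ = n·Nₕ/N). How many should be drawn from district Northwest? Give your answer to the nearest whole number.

43

Share of district Northwest = 3412/7926 = 0.43048.
Allocate 100 × 0.43048 = 43.048... → 43.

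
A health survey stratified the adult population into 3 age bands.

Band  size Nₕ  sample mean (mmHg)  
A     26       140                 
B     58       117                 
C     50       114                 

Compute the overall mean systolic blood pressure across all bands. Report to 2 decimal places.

x̄_st = (Σ Nₕx̄ₕ) / (Σ Nₕ) = (26·140 + 58·117 + 50·114) / 134
= 16126 / 134 = 120.3433... → 120.34.

120.34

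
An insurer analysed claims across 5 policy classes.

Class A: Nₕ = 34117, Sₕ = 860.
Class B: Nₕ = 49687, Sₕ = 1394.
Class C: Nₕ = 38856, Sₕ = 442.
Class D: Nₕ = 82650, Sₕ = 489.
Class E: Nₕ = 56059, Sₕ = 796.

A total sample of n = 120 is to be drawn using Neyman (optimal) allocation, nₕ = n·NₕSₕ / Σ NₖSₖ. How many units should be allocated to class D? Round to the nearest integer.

Σ NₕSₕ = 34117·860 + 49687·1394 + 38856·442 + 82650·489 + 56059·796 = 200817464.
Share for D: 40415850/200817464 = 0.20126.
n_D = 120 × 0.20126 = 24.151... → 24.

24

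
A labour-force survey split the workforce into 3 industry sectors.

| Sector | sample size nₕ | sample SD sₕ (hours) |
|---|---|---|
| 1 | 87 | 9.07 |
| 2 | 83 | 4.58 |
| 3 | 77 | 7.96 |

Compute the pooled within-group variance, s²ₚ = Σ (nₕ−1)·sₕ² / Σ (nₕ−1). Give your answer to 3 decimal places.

55.780

Degrees of freedom: 86 + 82 + 76 = 244.
Σ(nₕ−1)sₕ² = 86·82.2649 + 82·20.9764 + 76·63.3616 = 13610.3278.
s²ₚ = 13610.3278 / 244 = 55.78003... → 55.780.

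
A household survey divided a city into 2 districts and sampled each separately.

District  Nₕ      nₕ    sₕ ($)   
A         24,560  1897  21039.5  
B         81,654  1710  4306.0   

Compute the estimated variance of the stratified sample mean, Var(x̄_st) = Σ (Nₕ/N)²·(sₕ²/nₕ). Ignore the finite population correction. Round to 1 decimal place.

18884.9

N = 106214; Wₕ = Nₕ/N.
district A: (24560/106214)²·21039.5²/1897 = 12476.6127
district B: (81654/106214)²·4306.0²/1710 = 6408.3075
Sum = 18884.9202 → 18884.9.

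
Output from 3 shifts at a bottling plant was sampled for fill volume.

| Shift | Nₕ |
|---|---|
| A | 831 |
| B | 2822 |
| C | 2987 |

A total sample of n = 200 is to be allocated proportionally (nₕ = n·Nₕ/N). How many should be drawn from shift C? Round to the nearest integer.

Share of shift C = 2987/6640 = 0.44985.
Allocate 200 × 0.44985 = 89.970... → 90.

90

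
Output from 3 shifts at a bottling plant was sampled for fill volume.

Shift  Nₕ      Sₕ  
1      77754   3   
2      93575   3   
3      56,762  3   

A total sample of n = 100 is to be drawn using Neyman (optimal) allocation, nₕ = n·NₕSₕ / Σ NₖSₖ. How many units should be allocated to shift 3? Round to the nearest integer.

25

1: NₕSₕ = 77754·3 = 233262
2: NₕSₕ = 93575·3 = 280725
3: NₕSₕ = 56762·3 = 170286
Σ NₕSₕ = 684273.
n_3 = 100·170286/684273 = 24.886... → 25.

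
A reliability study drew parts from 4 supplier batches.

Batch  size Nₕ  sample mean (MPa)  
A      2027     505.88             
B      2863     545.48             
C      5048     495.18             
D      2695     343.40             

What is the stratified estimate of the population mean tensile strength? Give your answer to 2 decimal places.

475.92

x̄_st = (Σ Nₕx̄ₕ) / (Σ Nₕ) = (2027·505.88 + 2863·545.48 + 5048·495.18 + 2695·343.40) / 12633
= 6012259.64 / 12633 = 475.9170... → 475.92.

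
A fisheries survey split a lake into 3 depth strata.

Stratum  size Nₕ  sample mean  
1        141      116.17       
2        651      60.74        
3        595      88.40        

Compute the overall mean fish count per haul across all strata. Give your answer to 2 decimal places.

N = 141 + 651 + 595 = 1387.
Weight each subgroup mean by Nₕ/N and sum.
Σ Nₕx̄ₕ = 141·116.17 + 651·60.74 + 595·88.40 = 16379.97 + 39541.74 + 52598 = 108519.71.
Divide by N: 108519.71 / 1387 = 78.2406... → 78.24.

78.24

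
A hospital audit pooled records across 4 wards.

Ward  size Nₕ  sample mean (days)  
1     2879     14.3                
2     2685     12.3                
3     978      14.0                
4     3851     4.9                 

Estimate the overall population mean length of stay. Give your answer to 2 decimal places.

x̄_st = (Σ Nₕx̄ₕ) / (Σ Nₕ) = (2879·14.3 + 2685·12.3 + 978·14.0 + 3851·4.9) / 10393
= 106757.1 / 10393 = 10.2720... → 10.27.

10.27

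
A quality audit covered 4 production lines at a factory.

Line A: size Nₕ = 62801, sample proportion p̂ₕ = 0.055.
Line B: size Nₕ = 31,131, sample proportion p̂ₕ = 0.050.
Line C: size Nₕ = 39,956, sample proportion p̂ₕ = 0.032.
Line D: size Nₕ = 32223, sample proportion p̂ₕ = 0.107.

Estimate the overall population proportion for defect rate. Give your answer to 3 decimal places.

0.059

Wₕ = Nₕ/N with N = 166111: 0.3781, 0.1874, 0.2405, 0.1940.
p̂_st = 0.3781·0.055 + 0.1874·0.050 + 0.2405·0.032 + 0.1940·0.107 ≈ 0.05862... → 0.059.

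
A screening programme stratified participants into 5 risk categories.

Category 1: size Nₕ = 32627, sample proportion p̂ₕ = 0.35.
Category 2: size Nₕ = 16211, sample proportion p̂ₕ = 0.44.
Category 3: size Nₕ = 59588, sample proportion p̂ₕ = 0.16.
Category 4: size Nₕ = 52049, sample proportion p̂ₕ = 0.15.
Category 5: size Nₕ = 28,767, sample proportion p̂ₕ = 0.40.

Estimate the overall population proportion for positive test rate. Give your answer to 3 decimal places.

0.250

Wₕ = Nₕ/N with N = 189242: 0.1724, 0.0857, 0.3149, 0.2750, 0.1520.
p̂_st = 0.1724·0.35 + 0.0857·0.44 + 0.3149·0.16 + 0.2750·0.15 + 0.1520·0.40 ≈ 0.25048... → 0.250.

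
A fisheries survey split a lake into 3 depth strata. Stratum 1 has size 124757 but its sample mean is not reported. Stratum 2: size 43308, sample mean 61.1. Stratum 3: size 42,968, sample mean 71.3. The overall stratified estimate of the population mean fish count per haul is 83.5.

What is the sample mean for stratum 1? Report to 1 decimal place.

N = 124757 + 43308 + 42968 = 211033.
Overall total = μ·N = 83.5·211033 = 17621255.5.
Subtract the known strata: 43308·61.1 + 42968·71.3 = 5709737.2.
Remaining total for stratum 1: 17621255.5 − 5709737.2 = 11911518.3.
Divide by its size: 11911518.3 / 124757 = 95.478... → 95.5.

95.5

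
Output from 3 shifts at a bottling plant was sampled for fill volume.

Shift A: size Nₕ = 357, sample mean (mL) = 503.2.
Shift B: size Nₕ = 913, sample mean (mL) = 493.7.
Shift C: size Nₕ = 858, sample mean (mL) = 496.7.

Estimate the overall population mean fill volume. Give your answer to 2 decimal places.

496.50

N = 2128; weights Wₕ = Nₕ/N = (0.1678, 0.4290, 0.4032).
x̄_st = Σ Wₕ·x̄ₕ = 0.1678·503.2 + 0.4290·493.7 + 0.4032·496.7 ≈ 496.5033...
→ 496.50.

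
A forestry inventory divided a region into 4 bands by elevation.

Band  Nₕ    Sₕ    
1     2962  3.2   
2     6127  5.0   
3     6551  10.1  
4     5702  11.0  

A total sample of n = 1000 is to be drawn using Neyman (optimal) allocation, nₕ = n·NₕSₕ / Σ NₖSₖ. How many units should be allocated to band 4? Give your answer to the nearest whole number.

Σ NₕSₕ = 2962·3.2 + 6127·5.0 + 6551·10.1 + 5702·11.0 = 169000.5.
Share for 4: 62722/169000.5 = 0.37113.
n_4 = 1000 × 0.37113 = 371.135... → 371.

371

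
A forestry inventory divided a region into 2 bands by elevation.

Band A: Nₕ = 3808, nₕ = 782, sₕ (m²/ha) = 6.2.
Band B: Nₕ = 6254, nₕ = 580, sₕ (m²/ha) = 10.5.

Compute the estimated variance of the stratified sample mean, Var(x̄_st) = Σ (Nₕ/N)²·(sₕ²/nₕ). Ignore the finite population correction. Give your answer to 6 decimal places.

0.080475

N = 10062. Term for each stratum: Wₕ²sₕ²/nₕ.
Var(x̄_st) = 0.007040474 + 0.073434093 = 0.080474566 → 0.080475.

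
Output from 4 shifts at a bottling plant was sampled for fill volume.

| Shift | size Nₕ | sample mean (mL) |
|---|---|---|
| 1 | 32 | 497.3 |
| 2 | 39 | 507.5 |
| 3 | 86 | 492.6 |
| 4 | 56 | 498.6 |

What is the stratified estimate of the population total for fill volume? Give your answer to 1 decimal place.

Population total = Σ Nₕ·x̄ₕ (each stratum's size times its mean).
32·497.3 + 39·507.5 + 86·492.6 + 56·498.6 = 15913.6 + 19792.5 + 42363.6 + 27921.6 = 105991.3.

105991.3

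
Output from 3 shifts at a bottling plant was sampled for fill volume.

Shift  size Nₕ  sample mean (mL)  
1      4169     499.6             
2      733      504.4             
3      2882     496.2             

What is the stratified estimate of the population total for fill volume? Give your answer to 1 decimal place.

1: 4169·499.6 = 2082832.4
2: 733·504.4 = 369725.2
3: 2882·496.2 = 1430048.4
τ̂ = Σ Nₕx̄ₕ = 3882606.0.

3882606.0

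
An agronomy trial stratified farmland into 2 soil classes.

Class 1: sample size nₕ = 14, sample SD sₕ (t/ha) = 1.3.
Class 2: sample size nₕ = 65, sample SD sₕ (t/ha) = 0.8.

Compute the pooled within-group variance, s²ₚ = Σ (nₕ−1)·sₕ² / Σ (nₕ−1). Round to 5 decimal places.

1: (14−1)·1.3² = 13·1.69 = 21.97
2: (65−1)·0.8² = 64·0.64 = 40.96
Numerator = 62.93; denominator = Σ(nₕ−1) = 77.
s²ₚ = 62.93/77 = 0.8172727... → 0.81727.

0.81727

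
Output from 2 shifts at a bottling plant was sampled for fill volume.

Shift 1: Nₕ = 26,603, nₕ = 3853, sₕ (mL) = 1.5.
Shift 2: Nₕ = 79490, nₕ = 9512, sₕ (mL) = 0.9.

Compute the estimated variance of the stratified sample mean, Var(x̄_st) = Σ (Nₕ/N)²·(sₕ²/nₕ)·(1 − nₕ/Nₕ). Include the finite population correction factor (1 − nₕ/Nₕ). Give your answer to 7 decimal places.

0.0000735

N = 106093. Term for each stratum: Wₕ²sₕ²/nₕ·(1−nₕ/Nₕ).
Var(x̄_st) = 0.0000313995 + 0.0000420837 = 0.0000734831 → 0.0000735.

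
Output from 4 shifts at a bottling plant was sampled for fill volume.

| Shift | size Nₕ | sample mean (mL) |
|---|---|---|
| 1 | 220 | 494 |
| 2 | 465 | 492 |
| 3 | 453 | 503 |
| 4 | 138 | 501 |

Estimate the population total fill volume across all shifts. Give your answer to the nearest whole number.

Population total = Σ Nₕ·x̄ₕ (each stratum's size times its mean).
220·494 + 465·492 + 453·503 + 138·501 = 108680 + 228780 + 227859 + 69138 = 634457.

634457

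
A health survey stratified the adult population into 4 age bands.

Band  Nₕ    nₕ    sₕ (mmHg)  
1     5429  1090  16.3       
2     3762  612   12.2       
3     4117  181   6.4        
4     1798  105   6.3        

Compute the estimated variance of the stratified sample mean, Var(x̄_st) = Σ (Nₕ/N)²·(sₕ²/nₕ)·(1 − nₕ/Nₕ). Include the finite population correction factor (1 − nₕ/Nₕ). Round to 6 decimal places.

N = 15106; Wₕ = Nₕ/N.
band 1: (5429/15106)²·16.3²/1090·(1 − 1090/5429) = 0.025162816
band 2: (3762/15106)²·12.2²/612·(1 − 612/3762) = 0.012629863
band 3: (4117/15106)²·6.4²/181·(1 − 181/4117) = 0.016070092
band 4: (1798/15106)²·6.3²/105·(1 − 105/1798) = 0.005042425
Sum = 0.058905196 → 0.058905.

0.058905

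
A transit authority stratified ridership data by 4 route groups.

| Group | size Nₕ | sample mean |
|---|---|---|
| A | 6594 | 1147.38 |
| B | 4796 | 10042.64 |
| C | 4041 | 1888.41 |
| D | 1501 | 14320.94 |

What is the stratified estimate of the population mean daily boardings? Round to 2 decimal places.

5011.64

N = 16932; weights Wₕ = Nₕ/N = (0.3894, 0.2833, 0.2387, 0.0886).
x̄_st = Σ Wₕ·x̄ₕ = 0.3894·1147.38 + 0.2833·10042.64 + 0.2387·1888.41 + 0.0886·14320.94 ≈ 5011.6419...
→ 5011.64.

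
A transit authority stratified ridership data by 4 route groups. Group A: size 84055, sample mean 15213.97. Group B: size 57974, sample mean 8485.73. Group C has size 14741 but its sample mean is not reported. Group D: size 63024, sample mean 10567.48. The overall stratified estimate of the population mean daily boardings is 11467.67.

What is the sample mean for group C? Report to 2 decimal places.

Σ Nₕx̄ₕ = N·μ, so 14741·x̄_C = 219794·11467.67 − (84055·15213.97 + 57974·8485.73 + 63024·10567.48).
= 2520525059.98 − 2436766818.89 = 83758241.09.
x̄_C = 83758241.09 / 14741 = 5681.9918... → 5681.99.

5681.99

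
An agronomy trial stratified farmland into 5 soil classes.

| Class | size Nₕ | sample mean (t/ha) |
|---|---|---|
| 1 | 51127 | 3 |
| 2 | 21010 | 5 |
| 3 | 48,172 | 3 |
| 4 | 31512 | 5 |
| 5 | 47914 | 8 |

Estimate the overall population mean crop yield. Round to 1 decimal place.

N = 199735; weights Wₕ = Nₕ/N = (0.2560, 0.1052, 0.2412, 0.1578, 0.2399).
x̄_st = Σ Wₕ·x̄ₕ = 0.2560·3 + 0.1052·5 + 0.2412·3 + 0.1578·5 + 0.2399·8 ≈ 4.725...
→ 4.7.

4.7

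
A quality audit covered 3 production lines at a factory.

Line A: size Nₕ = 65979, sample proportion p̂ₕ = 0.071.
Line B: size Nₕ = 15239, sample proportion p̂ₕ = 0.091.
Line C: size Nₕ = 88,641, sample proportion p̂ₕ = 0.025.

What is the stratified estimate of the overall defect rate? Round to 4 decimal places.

N = 65979 + 15239 + 88641 = 169859.
Overall proportion = Σ (Nₕ/N)·p̂ₕ.
Σ Nₕp̂ₕ = 4684.509 + 1386.749 + 2216.025 = 8287.283.
8287.283 / 169859 = 0.048789... → 0.0488.

0.0488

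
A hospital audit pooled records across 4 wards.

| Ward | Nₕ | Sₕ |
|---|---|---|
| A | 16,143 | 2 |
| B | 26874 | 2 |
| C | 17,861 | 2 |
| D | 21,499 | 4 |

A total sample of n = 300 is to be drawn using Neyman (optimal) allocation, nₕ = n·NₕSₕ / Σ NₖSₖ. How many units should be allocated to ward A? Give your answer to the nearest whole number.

Σ NₕSₕ = 16143·2 + 26874·2 + 17861·2 + 21499·4 = 207752.
Share for A: 32286/207752 = 0.15541.
n_A = 300 × 0.15541 = 46.622... → 47.

47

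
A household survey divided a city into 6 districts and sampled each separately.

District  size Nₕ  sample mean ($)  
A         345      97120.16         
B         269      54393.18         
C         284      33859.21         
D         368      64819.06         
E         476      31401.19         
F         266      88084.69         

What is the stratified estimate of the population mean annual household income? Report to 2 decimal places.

N = 345 + 269 + 284 + 368 + 476 + 266 = 2008.
Weight each subgroup mean by Nₕ/N and sum.
Σ Nₕx̄ₕ = 345·97120.16 + 269·54393.18 + 284·33859.21 + 368·64819.06 + 476·31401.19 + 266·88084.69 = 33506455.2 + 14631765.42 + 9616015.64 + 23853414.08 + 14946966.44 + 23430527.54 = 119985144.32.
Divide by N: 119985144.32 / 2008 = 59753.5579... → 59753.56.

59753.56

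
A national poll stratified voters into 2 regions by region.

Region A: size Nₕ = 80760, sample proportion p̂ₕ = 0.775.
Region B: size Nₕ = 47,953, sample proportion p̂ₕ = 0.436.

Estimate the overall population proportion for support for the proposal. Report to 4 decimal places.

Wₕ = Nₕ/N with N = 128713: 0.6274, 0.3726.
p̂_st = 0.6274·0.775 + 0.3726·0.436 ≈ 0.648703... → 0.6487.

0.6487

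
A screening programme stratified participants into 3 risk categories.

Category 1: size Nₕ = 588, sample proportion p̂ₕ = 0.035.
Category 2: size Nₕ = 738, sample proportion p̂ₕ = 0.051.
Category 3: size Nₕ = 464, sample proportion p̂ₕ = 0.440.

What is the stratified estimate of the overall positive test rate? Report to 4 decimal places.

N = 588 + 738 + 464 = 1790.
Overall proportion = Σ (Nₕ/N)·p̂ₕ.
Σ Nₕp̂ₕ = 20.58 + 37.638 + 204.16 = 262.378.
262.378 / 1790 = 0.146580... → 0.1466.

0.1466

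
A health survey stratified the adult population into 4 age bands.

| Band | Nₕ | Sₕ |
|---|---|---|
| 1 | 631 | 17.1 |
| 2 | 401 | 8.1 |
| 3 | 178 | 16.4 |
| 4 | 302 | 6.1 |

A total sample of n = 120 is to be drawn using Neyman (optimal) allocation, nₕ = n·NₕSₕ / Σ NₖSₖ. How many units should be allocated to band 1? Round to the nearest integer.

1: NₕSₕ = 631·17.1 = 10790.1
2: NₕSₕ = 401·8.1 = 3248.1
3: NₕSₕ = 178·16.4 = 2919.2
4: NₕSₕ = 302·6.1 = 1842.2
Σ NₕSₕ = 18799.6.
n_1 = 120·10790.1/18799.6 = 68.874... → 69.

69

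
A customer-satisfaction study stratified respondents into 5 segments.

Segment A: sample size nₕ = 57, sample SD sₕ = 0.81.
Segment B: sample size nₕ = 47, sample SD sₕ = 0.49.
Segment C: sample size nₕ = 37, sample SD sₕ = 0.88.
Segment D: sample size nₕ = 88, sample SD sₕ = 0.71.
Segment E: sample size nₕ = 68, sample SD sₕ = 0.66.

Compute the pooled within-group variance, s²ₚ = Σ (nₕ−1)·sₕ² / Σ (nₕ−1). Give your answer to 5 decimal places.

A: (57−1)·0.81² = 56·0.6561 = 36.7416
B: (47−1)·0.49² = 46·0.2401 = 11.0446
C: (37−1)·0.88² = 36·0.7744 = 27.8784
D: (88−1)·0.71² = 87·0.5041 = 43.8567
E: (68−1)·0.66² = 67·0.4356 = 29.1852
Numerator = 148.7065; denominator = Σ(nₕ−1) = 292.
s²ₚ = 148.7065/292 = 0.5092688... → 0.50927.

0.50927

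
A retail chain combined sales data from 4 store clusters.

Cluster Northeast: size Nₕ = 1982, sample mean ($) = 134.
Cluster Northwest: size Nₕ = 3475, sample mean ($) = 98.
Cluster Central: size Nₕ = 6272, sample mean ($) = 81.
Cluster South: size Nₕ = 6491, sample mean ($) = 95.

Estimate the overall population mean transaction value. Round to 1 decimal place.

95.0

N = 1982 + 3475 + 6272 + 6491 = 18220.
Weight each subgroup mean by Nₕ/N and sum.
Σ Nₕx̄ₕ = 1982·134 + 3475·98 + 6272·81 + 6491·95 = 265588 + 340550 + 508032 + 616645 = 1730815.
Divide by N: 1730815 / 18220 = 94.995... → 95.0.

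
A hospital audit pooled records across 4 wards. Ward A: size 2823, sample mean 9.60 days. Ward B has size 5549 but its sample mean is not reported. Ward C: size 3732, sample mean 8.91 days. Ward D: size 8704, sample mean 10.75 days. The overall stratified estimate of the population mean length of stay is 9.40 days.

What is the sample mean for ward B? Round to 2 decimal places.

N = 2823 + 5549 + 3732 + 8704 = 20808.
Overall total = μ·N = 9.40·20808 = 195595.2.
Subtract the known strata: 2823·9.60 + 3732·8.91 + 8704·10.75 = 153920.92.
Remaining total for ward B: 195595.2 − 153920.92 = 41674.28.
Divide by its size: 41674.28 / 5549 = 7.5102... → 7.51.

7.51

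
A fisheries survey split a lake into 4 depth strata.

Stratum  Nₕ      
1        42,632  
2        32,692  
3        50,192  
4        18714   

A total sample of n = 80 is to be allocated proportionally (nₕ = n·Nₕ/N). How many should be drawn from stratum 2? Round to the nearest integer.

18

Share of stratum 2 = 32692/144230 = 0.22667.
Allocate 80 × 0.22667 = 18.133... → 18.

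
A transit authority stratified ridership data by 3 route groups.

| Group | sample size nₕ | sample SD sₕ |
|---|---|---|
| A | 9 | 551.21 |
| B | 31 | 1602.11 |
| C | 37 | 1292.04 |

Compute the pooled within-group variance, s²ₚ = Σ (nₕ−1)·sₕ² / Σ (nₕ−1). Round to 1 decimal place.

1885548.4

Degrees of freedom: 8 + 30 + 36 = 74.
Σ(nₕ−1)sₕ² = 8·303832.4641 + 30·2566756.4521 + 36·1669367.3616 = 139530578.2934.
s²ₚ = 139530578.2934 / 74 = 1885548.355... → 1885548.4.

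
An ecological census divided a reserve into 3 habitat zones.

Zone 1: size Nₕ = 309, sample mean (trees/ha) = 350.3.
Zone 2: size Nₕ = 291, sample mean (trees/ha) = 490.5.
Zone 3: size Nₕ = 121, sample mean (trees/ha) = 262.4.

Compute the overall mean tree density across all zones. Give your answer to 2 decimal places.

N = 721; weights Wₕ = Nₕ/N = (0.4286, 0.4036, 0.1678).
x̄_st = Σ Wₕ·x̄ₕ = 0.4286·350.3 + 0.4036·490.5 + 0.1678·262.4 ≈ 392.1340...
→ 392.13.

392.13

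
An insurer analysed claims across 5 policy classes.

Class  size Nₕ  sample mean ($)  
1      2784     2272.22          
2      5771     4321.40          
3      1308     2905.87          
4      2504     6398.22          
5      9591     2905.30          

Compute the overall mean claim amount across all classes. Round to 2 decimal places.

N = 21958; weights Wₕ = Nₕ/N = (0.1268, 0.2628, 0.0596, 0.1140, 0.4368).
x̄_st = Σ Wₕ·x̄ₕ = 0.1268·2272.22 + 0.2628·4321.40 + 0.0596·2905.87 + 0.1140·6398.22 + 0.4368·2905.30 ≈ 3595.5649...
→ 3595.56.

3595.56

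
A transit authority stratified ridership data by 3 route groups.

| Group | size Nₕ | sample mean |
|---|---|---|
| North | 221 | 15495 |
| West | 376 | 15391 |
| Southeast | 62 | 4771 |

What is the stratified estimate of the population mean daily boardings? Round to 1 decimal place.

x̄_st = (Σ Nₕx̄ₕ) / (Σ Nₕ) = (221·15495 + 376·15391 + 62·4771) / 659
= 9507213 / 659 = 14426.727... → 14426.7.

14426.7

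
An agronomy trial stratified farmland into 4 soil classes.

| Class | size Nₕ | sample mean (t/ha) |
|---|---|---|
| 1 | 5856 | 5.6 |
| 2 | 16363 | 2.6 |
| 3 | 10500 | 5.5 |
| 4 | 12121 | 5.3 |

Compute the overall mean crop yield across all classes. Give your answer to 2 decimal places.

4.40

x̄_st = (Σ Nₕx̄ₕ) / (Σ Nₕ) = (5856·5.6 + 16363·2.6 + 10500·5.5 + 12121·5.3) / 44840
= 197328.7 / 44840 = 4.4007... → 4.40.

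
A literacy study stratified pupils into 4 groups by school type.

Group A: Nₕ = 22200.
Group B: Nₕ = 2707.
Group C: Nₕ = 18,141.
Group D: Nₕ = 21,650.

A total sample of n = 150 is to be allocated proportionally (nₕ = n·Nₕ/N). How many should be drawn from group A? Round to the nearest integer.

Share of group A = 22200/64698 = 0.34313.
Allocate 150 × 0.34313 = 51.470... → 51.

51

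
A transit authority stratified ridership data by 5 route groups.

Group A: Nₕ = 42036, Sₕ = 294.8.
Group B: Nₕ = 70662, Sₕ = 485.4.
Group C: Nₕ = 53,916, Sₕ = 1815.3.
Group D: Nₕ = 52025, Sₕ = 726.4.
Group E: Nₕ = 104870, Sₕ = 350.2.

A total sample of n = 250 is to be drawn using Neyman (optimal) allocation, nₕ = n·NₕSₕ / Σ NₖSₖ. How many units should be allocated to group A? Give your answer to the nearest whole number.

14

Σ NₕSₕ = 42036·294.8 + 70662·485.4 + 53916·1815.3 + 52025·726.4 + 104870·350.2 = 219081696.4.
Share for A: 12392212.8/219081696.4 = 0.05656.
n_A = 250 × 0.05656 = 14.141... → 14.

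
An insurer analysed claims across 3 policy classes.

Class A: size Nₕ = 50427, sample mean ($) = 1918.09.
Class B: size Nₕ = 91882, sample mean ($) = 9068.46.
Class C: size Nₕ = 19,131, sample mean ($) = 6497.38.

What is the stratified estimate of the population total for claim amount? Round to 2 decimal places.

A: 50427·1918.09 = 96723524.43
B: 91882·9068.46 = 833228241.72
C: 19131·6497.38 = 124301376.78
τ̂ = Σ Nₕx̄ₕ = 1054253142.93.

1054253142.93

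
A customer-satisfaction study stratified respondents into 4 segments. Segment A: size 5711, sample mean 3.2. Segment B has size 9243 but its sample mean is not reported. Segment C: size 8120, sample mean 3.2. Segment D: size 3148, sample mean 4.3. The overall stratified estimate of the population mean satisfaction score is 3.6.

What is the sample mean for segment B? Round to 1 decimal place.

4.0

N = 5711 + 9243 + 8120 + 3148 = 26222.
Overall total = μ·N = 3.6·26222 = 94399.2.
Subtract the known strata: 5711·3.2 + 8120·3.2 + 3148·4.3 = 57795.6.
Remaining total for segment B: 94399.2 − 57795.6 = 36603.6.
Divide by its size: 36603.6 / 9243 = 3.960... → 4.0.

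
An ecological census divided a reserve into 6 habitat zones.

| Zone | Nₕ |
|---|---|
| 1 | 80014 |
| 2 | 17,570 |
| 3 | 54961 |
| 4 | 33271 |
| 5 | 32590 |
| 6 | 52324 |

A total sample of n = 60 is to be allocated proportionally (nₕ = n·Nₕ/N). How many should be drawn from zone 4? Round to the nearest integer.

Share of zone 4 = 33271/270730 = 0.12289.
Allocate 60 × 0.12289 = 7.374... → 7.

7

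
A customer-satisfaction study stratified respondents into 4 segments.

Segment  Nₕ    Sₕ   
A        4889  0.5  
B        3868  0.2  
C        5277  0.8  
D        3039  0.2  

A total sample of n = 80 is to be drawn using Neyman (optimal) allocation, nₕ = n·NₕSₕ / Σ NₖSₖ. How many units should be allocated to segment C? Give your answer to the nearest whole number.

Σ NₕSₕ = 4889·0.5 + 3868·0.2 + 5277·0.8 + 3039·0.2 = 8047.5.
Share for C: 4221.6/8047.5 = 0.52459.
n_C = 80 × 0.52459 = 41.967... → 42.

42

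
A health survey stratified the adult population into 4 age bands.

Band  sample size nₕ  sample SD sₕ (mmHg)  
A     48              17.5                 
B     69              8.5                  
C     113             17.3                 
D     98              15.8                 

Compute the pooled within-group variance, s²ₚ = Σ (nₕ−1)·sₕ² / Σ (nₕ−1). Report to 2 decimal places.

237.78

A: (48−1)·17.5² = 47·306.25 = 14393.75
B: (69−1)·8.5² = 68·72.25 = 4913
C: (113−1)·17.3² = 112·299.29 = 33520.48
D: (98−1)·15.8² = 97·249.64 = 24215.08
Numerator = 77042.31; denominator = Σ(nₕ−1) = 324.
s²ₚ = 77042.31/324 = 237.7849... → 237.78.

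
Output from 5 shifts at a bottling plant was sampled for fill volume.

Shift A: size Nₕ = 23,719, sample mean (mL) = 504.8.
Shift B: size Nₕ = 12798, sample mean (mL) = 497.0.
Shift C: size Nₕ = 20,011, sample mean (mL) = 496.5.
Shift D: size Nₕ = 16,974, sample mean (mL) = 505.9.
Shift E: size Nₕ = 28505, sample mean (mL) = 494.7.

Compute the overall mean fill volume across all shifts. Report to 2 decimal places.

499.55

x̄_st = (Σ Nₕx̄ₕ) / (Σ Nₕ) = (23719·504.8 + 12798·497.0 + 20011·496.5 + 16974·505.9 + 28505·494.7) / 102007
= 50957988.8 / 102007 = 499.5538... → 499.55.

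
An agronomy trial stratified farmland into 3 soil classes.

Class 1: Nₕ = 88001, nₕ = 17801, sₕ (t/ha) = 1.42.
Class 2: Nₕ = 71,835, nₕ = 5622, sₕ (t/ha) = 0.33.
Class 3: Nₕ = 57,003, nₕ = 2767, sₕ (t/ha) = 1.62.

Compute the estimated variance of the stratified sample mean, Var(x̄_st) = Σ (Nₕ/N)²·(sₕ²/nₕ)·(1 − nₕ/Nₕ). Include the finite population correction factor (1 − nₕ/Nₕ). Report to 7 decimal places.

0.0000792

N = 216839. Term for each stratum: Wₕ²sₕ²/nₕ·(1−nₕ/Nₕ).
Var(x̄_st) = 0.0000148827 + 0.0000019595 + 0.0000623636 = 0.0000792058 → 0.0000792.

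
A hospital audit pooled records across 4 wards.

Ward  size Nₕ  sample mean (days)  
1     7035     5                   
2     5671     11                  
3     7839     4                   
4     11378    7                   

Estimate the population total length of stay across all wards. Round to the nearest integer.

208558

1: 7035·5 = 35175
2: 5671·11 = 62381
3: 7839·4 = 31356
4: 11378·7 = 79646
τ̂ = Σ Nₕx̄ₕ = 208558.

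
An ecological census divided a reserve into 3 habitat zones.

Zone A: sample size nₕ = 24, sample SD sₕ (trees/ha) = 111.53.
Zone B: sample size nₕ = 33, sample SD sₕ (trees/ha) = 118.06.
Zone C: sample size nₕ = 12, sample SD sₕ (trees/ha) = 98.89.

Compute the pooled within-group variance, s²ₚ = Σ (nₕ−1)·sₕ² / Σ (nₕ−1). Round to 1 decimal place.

12722.6

A: (24−1)·111.53² = 23·12438.9409 = 286095.6407
B: (33−1)·118.06² = 32·13938.1636 = 446021.2352
C: (12−1)·98.89² = 11·9779.2321 = 107571.5531
Numerator = 839688.429; denominator = Σ(nₕ−1) = 66.
s²ₚ = 839688.429/66 = 12722.552... → 12722.6.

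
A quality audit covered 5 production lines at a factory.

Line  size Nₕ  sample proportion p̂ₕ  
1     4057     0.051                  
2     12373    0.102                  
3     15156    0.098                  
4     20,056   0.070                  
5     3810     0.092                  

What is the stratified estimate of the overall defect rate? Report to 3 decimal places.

0.085

N = 4057 + 12373 + 15156 + 20056 + 3810 = 55452.
Overall proportion = Σ (Nₕ/N)·p̂ₕ.
Σ Nₕp̂ₕ = 206.907 + 1262.046 + 1485.288 + 1403.92 + 350.52 = 4708.681.
4708.681 / 55452 = 0.08491... → 0.085.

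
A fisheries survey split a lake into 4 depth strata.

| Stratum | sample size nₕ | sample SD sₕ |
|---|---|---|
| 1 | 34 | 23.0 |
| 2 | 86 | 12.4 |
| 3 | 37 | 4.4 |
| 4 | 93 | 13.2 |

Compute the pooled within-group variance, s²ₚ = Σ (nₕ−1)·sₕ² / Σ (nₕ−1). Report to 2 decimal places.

192.09

Degrees of freedom: 33 + 85 + 36 + 92 = 246.
Σ(nₕ−1)sₕ² = 33·529 + 85·153.76 + 36·19.36 + 92·174.24 = 47253.64.
s²ₚ = 47253.64 / 246 = 192.0880... → 192.09.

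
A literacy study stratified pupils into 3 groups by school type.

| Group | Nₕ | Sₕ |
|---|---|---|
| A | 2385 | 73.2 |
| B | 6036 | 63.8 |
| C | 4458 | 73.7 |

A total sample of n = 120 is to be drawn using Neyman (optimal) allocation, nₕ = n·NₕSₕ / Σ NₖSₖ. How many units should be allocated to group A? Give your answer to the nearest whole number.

24

A: NₕSₕ = 2385·73.2 = 174582
B: NₕSₕ = 6036·63.8 = 385096.8
C: NₕSₕ = 4458·73.7 = 328554.6
Σ NₕSₕ = 888233.4.
n_A = 120·174582/888233.4 = 23.586... → 24.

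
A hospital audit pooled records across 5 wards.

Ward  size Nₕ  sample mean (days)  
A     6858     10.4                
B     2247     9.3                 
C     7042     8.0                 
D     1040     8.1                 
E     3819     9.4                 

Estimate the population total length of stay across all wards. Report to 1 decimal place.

192878.9

Population total = Σ Nₕ·x̄ₕ (each stratum's size times its mean).
6858·10.4 + 2247·9.3 + 7042·8.0 + 1040·8.1 + 3819·9.4 = 71323.2 + 20897.1 + 56336 + 8424 + 35898.6 = 192878.9.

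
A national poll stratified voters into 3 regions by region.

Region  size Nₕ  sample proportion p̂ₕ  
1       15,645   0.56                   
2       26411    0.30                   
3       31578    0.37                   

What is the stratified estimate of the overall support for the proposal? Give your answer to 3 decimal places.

Wₕ = Nₕ/N with N = 73634: 0.2125, 0.3587, 0.4289.
p̂_st = 0.2125·0.56 + 0.3587·0.30 + 0.4289·0.37 ≈ 0.38526... → 0.385.

0.385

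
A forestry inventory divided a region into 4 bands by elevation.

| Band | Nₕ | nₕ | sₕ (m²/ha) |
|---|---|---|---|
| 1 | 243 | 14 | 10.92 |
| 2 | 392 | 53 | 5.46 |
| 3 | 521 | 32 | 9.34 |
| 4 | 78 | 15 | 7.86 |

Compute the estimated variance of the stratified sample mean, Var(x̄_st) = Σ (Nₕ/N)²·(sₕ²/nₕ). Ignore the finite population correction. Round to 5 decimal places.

N = 1234; Wₕ = Nₕ/N.
band 1: (243/1234)²·10.92²/14 = 0.33029308
band 2: (392/1234)²·5.46²/53 = 0.05676116
band 3: (521/1234)²·9.34²/32 = 0.48594700
band 4: (78/1234)²·7.86²/15 = 0.01645556
Sum = 0.88945679 → 0.88946.

0.88946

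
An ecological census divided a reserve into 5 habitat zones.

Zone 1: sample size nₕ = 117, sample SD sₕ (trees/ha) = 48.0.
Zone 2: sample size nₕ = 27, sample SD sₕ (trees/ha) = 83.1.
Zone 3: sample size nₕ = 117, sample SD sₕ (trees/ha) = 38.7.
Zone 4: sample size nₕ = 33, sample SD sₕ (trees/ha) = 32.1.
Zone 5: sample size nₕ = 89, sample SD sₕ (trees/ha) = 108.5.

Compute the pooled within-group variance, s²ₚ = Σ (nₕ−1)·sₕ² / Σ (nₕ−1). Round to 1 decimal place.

Degrees of freedom: 116 + 26 + 116 + 32 + 88 = 378.
Σ(nₕ−1)sₕ² = 116·2304 + 26·6905.61 + 116·1497.69 + 32·1030.41 + 88·11772.25 = 1689473.02.
s²ₚ = 1689473.02 / 378 = 4469.505... → 4469.5.

4469.5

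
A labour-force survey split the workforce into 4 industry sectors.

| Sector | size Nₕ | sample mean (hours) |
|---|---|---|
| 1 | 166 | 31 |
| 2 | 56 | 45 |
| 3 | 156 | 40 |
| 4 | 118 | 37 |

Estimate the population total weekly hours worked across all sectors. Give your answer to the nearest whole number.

Population total = Σ Nₕ·x̄ₕ (each stratum's size times its mean).
166·31 + 56·45 + 156·40 + 118·37 = 5146 + 2520 + 6240 + 4366 = 18272.

18272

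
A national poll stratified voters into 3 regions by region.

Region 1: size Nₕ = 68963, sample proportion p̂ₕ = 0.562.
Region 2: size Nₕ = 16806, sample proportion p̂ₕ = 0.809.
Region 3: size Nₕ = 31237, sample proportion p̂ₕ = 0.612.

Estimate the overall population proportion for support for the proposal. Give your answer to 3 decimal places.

0.611

Wₕ = Nₕ/N with N = 117006: 0.5894, 0.1436, 0.2670.
p̂_st = 0.5894·0.562 + 0.1436·0.809 + 0.2670·0.612 ≈ 0.61083... → 0.611.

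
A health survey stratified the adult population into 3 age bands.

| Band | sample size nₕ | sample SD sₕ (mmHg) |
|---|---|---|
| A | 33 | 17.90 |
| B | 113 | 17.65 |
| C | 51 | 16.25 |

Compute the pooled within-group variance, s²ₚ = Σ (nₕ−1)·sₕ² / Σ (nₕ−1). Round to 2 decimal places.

300.76

A: (33−1)·17.90² = 32·320.41 = 10253.12
B: (113−1)·17.65² = 112·311.5225 = 34890.52
C: (51−1)·16.25² = 50·264.0625 = 13203.125
Numerator = 58346.765; denominator = Σ(nₕ−1) = 194.
s²ₚ = 58346.765/194 = 300.7565... → 300.76.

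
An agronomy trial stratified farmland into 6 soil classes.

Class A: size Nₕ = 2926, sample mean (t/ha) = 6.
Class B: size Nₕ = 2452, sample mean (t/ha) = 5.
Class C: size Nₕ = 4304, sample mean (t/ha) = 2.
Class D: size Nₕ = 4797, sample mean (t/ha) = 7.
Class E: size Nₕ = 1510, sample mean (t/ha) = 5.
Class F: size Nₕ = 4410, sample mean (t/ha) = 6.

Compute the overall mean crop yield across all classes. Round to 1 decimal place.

N = 20399; weights Wₕ = Nₕ/N = (0.1434, 0.1202, 0.2110, 0.2352, 0.0740, 0.2162).
x̄_st = Σ Wₕ·x̄ₕ = 0.1434·6 + 0.1202·5 + 0.2110·2 + 0.2352·7 + 0.0740·5 + 0.2162·6 ≈ 5.197...
→ 5.2.

5.2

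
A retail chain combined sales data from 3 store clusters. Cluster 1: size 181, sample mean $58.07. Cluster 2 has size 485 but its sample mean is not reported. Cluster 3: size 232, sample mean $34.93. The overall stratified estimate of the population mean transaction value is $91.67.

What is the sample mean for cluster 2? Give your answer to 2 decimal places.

131.35

N = 181 + 485 + 232 = 898.
Overall total = μ·N = 91.67·898 = 82319.66.
Subtract the known strata: 181·58.07 + 232·34.93 = 18614.43.
Remaining total for cluster 2: 82319.66 − 18614.43 = 63705.23.
Divide by its size: 63705.23 / 485 = 131.3510... → 131.35.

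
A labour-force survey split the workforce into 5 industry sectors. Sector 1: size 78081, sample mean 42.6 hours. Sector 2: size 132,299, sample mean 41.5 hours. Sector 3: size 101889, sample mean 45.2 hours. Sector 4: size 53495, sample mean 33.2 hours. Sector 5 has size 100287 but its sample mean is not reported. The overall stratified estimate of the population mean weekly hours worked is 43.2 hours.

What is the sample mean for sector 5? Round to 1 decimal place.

49.2

N = 78081 + 132299 + 101889 + 53495 + 100287 = 466051.
Overall total = μ·N = 43.2·466051 = 20133403.2.
Subtract the known strata: 78081·42.6 + 132299·41.5 + 101889·45.2 + 53495·33.2 = 15198075.9.
Remaining total for sector 5: 20133403.2 − 15198075.9 = 4935327.3.
Divide by its size: 4935327.3 / 100287 = 49.212... → 49.2.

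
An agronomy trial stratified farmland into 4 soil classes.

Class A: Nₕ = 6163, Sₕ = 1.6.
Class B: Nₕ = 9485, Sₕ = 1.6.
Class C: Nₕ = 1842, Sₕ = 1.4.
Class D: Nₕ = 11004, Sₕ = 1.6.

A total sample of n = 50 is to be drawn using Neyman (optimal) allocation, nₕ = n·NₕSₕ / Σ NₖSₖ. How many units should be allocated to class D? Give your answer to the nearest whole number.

A: NₕSₕ = 6163·1.6 = 9860.8
B: NₕSₕ = 9485·1.6 = 15176
C: NₕSₕ = 1842·1.4 = 2578.8
D: NₕSₕ = 11004·1.6 = 17606.4
Σ NₕSₕ = 45222.
n_D = 50·17606.4/45222 = 19.467... → 19.

19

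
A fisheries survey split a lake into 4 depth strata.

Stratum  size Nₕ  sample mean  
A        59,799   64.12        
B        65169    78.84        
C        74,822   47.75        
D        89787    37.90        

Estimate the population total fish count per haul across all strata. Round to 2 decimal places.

Population total = Σ Nₕ·x̄ₕ (each stratum's size times its mean).
59799·64.12 + 65169·78.84 + 74822·47.75 + 89787·37.90 = 3834311.88 + 5137923.96 + 3572750.5 + 3402927.3 = 15947913.64.

15947913.64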